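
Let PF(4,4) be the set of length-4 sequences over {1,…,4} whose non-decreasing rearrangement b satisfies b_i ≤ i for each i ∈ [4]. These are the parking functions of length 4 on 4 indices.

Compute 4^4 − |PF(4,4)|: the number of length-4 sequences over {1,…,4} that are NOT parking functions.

#PF = (4−4+1)·(4+1)^(4−1) = 1 · 125 = 125 (Konheim–Weiss)
E.g. (1,4,4,4) → sorted (1,4,4,4): b_2=4>2, not a PF.
4^4 − 125 = 256 − 125 = 131

131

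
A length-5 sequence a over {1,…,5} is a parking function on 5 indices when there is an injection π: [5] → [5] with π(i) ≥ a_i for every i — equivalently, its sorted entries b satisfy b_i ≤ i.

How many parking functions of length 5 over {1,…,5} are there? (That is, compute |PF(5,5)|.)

#PF = (6−5)·6^(5−1) = 1 · 1296 = 1296 (Pollak)
E.g. (1,2,4,3,4) → sorted (1,2,3,4,4): b_i ≤ i ∀i, a PF.

1296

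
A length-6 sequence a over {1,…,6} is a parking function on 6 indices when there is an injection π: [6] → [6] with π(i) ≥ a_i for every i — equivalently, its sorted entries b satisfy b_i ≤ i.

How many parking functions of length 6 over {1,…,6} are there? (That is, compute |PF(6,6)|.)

16807

|PF(6,6)| = (6+1−6)·(6+1)^{6−1} = 1 · 16807 = 16807 (Konheim–Weiss)
E.g. (4,1,2,6,1,3) → sorted (1,1,2,3,4,6): b_i ≤ i ∀i, a PF.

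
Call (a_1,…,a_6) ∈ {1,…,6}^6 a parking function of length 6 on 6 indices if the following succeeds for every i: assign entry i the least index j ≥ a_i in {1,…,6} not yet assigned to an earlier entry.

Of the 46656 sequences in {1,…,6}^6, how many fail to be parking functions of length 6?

29849

|PF(6,6)| = (6−6+1)·(6+1)^(6−1) = 1·16807 = 16807
Check (3,6,5,4,6,3) → sorted (3,3,4,5,6,6): b_1=3>1, not a PF.
6^6 − 16807 = 46656 − 16807 = 29849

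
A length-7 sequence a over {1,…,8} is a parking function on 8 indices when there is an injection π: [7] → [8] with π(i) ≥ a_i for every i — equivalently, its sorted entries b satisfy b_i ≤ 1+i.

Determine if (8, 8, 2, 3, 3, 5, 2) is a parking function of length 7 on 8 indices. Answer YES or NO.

Order a: b = (2, 2, 3, 3, 5, 8, 8).
  b_1=2 ≤ 2
  b_2=2 ≤ 3
  b_3=3 ≤ 4
  b_4=3 ≤ 5
  b_5=5 ≤ 6
  b_6=8 > 7
  fails at i=6 ⇒ NO

NO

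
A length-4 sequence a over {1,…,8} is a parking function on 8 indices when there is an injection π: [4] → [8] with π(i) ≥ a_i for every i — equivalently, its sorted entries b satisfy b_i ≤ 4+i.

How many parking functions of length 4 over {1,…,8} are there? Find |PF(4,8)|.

3645

|PF(4,8)| = (8−4+1)·(8+1)^(4−1) = 5×729 = 3645 (Konheim–Weiss)
E.g. (3,7,1,2) → sorted (1,2,3,7): b_i ≤ 4+i ∀i, a PF.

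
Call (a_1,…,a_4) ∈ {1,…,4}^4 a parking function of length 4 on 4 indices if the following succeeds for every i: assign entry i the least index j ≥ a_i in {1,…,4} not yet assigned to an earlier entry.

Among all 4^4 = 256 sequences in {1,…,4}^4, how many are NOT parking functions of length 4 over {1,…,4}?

Count = (4−4+1)·(4+1)^(4−1) = 1·125 = 125 (Pollak)
Example (3,3,4,2) → sorted (2,3,3,4): b_1=2>1, not a PF.
So 256 − 125 = 131 fail.

131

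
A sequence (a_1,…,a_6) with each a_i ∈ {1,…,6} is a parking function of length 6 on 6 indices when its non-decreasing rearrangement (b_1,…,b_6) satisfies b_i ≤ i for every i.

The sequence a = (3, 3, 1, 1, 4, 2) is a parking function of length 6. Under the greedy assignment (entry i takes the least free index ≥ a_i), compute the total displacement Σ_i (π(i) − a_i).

7

Σπ(i) = 1+…+6 = 21; Σa = 3+3+1+1+4+2 = 14; disp = 21−14 = 7.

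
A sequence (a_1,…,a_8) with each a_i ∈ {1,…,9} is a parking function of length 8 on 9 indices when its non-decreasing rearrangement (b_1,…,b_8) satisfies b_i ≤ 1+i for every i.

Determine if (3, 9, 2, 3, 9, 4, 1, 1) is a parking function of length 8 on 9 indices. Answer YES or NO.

Rearranged: b = (1, 1, 2, 3, 3, 4, 9, 9).
  b_1=1 ≤ 2
  b_2=1 ≤ 3
  b_3=2 ≤ 4
  b_4=3 ≤ 5
  b_5=3 ≤ 6
  b_6=4 ≤ 7
  b_7=9 > 8
  fails at i=7 ⇒ NO

NO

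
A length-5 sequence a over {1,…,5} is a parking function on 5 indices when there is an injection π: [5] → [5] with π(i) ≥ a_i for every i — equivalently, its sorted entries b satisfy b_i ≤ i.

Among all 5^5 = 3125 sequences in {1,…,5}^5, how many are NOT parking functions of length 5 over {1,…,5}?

1829

#PF = (6−5)·6^(5−1) = 1·1296 = 1296 (Konheim–Weiss)
One tuple (4,5,3,5,1) → sorted (1,3,4,5,5): b_2=3>2, not a PF.
5^5 − 1296 = 3125 − 1296 = 1829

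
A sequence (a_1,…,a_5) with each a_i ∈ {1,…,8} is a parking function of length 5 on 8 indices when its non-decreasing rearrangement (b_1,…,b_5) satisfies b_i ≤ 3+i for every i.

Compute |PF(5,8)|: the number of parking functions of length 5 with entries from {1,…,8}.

26244

Count = (8−5+1)·(8+1)^(5−1) = 4 · 6561 = 26244 [KW]
One tuple (4,6,7,7,1) → sorted (1,4,6,7,7): b_i ≤ 3+i ∀i, a PF.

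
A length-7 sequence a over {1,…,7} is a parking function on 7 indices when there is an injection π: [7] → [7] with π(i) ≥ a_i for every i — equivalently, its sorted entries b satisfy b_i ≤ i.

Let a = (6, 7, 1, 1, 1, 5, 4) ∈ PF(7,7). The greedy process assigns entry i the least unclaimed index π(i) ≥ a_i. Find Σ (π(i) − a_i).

3

Σπ(i) = 1+…+7 = 28; Σa = 6+7+1+1+1+5+4 = 25; disp = 28−25 = 3.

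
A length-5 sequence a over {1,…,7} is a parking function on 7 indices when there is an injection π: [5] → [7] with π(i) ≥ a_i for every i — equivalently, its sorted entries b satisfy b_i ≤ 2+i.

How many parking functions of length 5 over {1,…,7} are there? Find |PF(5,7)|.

12288

|PF(5,7)| = 3·8^4 = 3×4096 = 12288 (Konheim–Weiss)
One tuple (6,5,3,3,4) → sorted (3,3,4,5,6): b_i ≤ 2+i ∀i, a PF.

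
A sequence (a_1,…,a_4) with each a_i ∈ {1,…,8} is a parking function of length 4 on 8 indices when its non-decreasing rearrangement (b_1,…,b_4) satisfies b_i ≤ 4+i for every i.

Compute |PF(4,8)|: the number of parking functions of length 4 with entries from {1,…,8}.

Count = (8−4+1)·(8+1)^(4−1) = 5 · 729 = 3645
E.g. (3,5,2,6) → sorted (2,3,5,6): b_i ≤ 4+i ∀i, a PF.

3645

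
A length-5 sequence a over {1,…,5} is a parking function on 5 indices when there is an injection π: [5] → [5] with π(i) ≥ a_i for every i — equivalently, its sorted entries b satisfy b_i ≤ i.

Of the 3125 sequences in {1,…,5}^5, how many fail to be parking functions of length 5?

1829

Count = (5−5+1)·(5+1)^(5−1) = 1×1296 = 1296 [KW]
One tuple (3,3,2,5,5) → sorted (2,3,3,5,5): b_1=2>1, not a PF.
Total 3125; non-PF = 3125−1296 = 1829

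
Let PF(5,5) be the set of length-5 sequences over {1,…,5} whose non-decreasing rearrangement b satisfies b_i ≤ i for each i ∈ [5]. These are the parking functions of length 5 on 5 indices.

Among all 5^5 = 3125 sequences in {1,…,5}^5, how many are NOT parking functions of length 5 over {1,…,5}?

1829

|PF(5,5)| = (5−5+1)·(5+1)^(5−1) = 1 · 1296 = 1296 (Pollak)
Example (3,5,4,1,3) → sorted (1,3,3,4,5): b_2=3>2, not a PF.
So 3125 − 1296 = 1829 fail.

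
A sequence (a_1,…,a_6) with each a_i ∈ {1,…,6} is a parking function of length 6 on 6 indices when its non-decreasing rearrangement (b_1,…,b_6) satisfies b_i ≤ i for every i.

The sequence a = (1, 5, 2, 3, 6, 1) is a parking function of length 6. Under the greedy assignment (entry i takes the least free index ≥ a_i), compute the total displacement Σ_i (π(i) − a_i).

Σπ = 6·7/2 = 21 (π permutes [6]); Σa = 1+5+2+3+6+1 = 18; disp = 21−18 = 3.

3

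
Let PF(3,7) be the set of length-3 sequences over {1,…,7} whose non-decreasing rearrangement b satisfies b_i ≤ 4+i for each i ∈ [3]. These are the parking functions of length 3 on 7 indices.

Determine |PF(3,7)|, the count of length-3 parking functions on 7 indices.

320

|PF(3,7)| = (7−3+1)·(7+1)^(3−1) = 5×64 = 320 [KW]
E.g. (3,5,6) → sorted (3,5,6): b_i ≤ 4+i ∀i, a PF.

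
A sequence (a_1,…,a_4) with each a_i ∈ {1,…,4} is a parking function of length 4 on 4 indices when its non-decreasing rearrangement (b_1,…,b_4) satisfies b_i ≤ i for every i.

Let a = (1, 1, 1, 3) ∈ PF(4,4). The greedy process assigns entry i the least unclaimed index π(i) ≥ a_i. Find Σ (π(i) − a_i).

Σπ(i) = 1+…+4 = 10; Σa = 1+1+1+3 = 6; disp = 10−6 = 4.

4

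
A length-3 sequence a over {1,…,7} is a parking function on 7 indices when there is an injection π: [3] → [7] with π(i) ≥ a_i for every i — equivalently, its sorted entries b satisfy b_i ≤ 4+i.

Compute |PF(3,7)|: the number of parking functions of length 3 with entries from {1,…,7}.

Count = (7+1−3)·(7+1)^{3−1} = 5×64 = 320
Check (6,5,5) → sorted (5,5,6): b_i ≤ 4+i ∀i, a PF.

320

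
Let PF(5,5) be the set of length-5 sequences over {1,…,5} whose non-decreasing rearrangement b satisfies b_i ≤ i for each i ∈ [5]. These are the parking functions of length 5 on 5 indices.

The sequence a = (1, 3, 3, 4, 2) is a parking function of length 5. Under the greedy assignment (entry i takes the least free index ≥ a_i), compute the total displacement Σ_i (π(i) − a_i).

2

Σπ(i) = 1+…+5 = 15; Σa = 1+3+3+4+2 = 13; disp = 15−13 = 2.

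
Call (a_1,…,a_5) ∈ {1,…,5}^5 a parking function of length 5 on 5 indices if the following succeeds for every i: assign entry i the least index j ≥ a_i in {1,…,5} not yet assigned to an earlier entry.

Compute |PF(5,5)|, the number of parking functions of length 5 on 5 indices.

1296

|PF| = (5−5+1)·(5+1)^(5−1) = 1·1296 = 1296 [KW]
Check (1,4,3,2,1) → sorted (1,1,2,3,4): b_i ≤ i ∀i, a PF.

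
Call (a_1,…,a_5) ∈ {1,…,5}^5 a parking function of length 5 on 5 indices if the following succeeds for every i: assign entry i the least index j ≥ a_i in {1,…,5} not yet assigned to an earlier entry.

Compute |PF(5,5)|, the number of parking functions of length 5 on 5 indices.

1296

#PF = 1·6^4 = 1·1296 = 1296
E.g. (1,3,2,3,2) → sorted (1,2,2,3,3): b_i ≤ i ∀i, a PF.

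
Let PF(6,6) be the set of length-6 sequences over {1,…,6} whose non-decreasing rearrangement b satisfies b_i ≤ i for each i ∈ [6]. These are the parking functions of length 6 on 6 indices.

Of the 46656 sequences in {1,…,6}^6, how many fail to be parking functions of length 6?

29849

Count = (6+1−6)·(6+1)^{6−1} = 1 · 16807 = 16807 (Konheim–Weiss)
One tuple (2,6,6,4,2,3) → sorted (2,2,3,4,6,6): b_1=2>1, not a PF.
So 46656 − 16807 = 29849 fail.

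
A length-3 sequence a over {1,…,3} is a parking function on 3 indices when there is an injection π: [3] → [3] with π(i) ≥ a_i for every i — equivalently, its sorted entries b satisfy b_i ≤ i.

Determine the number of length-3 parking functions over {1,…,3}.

16

#PF = (3−3+1)·(3+1)^(3−1) = 1×16 = 16
One tuple (2,1,1) → sorted (1,1,2): b_i ≤ i ∀i, a PF.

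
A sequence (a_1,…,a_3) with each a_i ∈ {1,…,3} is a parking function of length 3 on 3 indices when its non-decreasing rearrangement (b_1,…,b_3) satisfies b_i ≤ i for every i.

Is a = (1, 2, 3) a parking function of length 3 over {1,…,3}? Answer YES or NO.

Sorted: b = (1, 2, 3).
  b_1=1 ≤ 1
  b_2=2 ≤ 2
  b_3=3 ≤ 3
All bounds hold ⇒ YES

YES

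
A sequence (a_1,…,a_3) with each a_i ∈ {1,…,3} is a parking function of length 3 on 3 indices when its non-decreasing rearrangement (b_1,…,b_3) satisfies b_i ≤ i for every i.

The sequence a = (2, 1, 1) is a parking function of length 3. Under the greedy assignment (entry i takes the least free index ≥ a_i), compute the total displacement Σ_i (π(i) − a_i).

2

Σπ = 6 ({1..3} each once); Σa = 2+1+1 = 4; disp = 6−4 = 2.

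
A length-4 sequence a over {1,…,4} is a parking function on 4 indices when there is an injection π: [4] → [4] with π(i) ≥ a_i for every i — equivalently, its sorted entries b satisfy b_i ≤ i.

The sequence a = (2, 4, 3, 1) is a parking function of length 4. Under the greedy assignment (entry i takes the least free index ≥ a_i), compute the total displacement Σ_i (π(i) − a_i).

0

Σπ(i) = 1+…+4 = 10; Σa = 2+4+3+1 = 10; disp = 10−10 = 0.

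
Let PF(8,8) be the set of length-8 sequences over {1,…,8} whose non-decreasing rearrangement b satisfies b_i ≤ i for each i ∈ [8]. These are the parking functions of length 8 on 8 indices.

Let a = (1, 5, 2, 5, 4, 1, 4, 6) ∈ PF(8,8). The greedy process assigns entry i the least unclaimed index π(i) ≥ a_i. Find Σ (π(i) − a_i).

8

Σπ(i) = 1+…+8 = 36; Σa = 1+5+2+5+4+1+4+6 = 28; disp = 36−28 = 8.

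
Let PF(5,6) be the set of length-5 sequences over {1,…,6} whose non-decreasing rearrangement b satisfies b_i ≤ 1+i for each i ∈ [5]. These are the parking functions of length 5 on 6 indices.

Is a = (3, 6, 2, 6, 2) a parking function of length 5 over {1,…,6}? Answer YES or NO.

NO

Order a: b = (2, 2, 3, 6, 6).
  b_1=2 ≤ 2
  b_2=2 ≤ 3
  b_3=3 ≤ 4
  b_4=6 > 5
  fails at i=4 ⇒ NO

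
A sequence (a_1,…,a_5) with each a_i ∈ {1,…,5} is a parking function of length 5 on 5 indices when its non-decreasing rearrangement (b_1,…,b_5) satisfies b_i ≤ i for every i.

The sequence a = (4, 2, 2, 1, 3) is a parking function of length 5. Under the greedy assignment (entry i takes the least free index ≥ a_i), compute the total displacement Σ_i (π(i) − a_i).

Σπ(i) = 1+…+5 = 15; Σa = 4+2+2+1+3 = 12; disp = 15−12 = 3.

3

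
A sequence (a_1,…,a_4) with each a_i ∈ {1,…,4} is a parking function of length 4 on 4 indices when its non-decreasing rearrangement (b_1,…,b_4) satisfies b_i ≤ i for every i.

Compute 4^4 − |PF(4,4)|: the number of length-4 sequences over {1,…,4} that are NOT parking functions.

Count = (4−4+1)·(4+1)^(4−1) = 1·125 = 125 (Pollak)
Check (4,2,3,4) → sorted (2,3,4,4): b_1=2>1, not a PF.
4^4 − 125 = 256 − 125 = 131

131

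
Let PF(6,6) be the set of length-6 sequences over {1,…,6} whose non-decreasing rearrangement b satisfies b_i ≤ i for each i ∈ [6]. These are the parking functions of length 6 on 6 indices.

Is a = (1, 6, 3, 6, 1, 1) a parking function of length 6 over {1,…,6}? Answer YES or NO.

Sorted: b = (1, 1, 1, 3, 6, 6).
  b_1=1 ≤ 1
  b_2=1 ≤ 2
  b_3=1 ≤ 3
  b_4=3 ≤ 4
  b_5=6 > 5
  fails at i=5 ⇒ NO

NO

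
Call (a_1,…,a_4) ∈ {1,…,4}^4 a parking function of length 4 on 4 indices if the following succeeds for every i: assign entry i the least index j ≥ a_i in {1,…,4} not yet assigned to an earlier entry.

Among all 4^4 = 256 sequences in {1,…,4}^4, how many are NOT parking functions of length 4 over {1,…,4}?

131

#PF = (5−4)·5^(4−1) = 1×125 = 125 (Konheim–Weiss)
One tuple (3,2,3,3) → sorted (2,3,3,3): b_1=2>1, not a PF.
4^4 − 125 = 256 − 125 = 131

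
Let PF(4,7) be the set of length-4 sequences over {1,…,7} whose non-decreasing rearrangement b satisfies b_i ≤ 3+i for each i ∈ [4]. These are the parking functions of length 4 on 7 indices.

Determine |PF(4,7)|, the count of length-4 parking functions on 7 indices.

#PF = (8−4)·8^(4−1) = 4×512 = 2048
E.g. (6,4,4,5) → sorted (4,4,5,6): b_i ≤ 3+i ∀i, a PF.

2048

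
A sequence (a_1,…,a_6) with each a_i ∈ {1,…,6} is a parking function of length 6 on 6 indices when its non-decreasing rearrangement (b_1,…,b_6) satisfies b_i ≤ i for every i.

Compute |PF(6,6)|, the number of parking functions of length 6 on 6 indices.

|PF(6,6)| = (6+1−6)·(6+1)^{6−1} = 1 · 16807 = 16807 (Konheim–Weiss)
Check (3,1,1,2,6,3) → sorted (1,1,2,3,3,6): b_i ≤ i ∀i, a PF.

16807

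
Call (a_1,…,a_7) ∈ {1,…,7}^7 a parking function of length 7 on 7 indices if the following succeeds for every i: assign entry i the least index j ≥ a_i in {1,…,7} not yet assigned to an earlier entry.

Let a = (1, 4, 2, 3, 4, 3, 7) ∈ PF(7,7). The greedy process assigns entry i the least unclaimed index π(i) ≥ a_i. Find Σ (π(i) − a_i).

Σπ = 28 ({1..7} each once); Σa = 1+4+2+3+4+3+7 = 24; disp = 28−24 = 4.

4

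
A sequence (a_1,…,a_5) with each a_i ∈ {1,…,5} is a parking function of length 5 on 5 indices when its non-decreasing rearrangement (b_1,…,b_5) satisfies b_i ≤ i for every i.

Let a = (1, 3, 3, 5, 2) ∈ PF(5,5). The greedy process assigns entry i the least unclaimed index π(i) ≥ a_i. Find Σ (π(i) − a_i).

Σπ = 15 ({1..5} each once); Σa = 1+3+3+5+2 = 14; disp = 15−14 = 1.

1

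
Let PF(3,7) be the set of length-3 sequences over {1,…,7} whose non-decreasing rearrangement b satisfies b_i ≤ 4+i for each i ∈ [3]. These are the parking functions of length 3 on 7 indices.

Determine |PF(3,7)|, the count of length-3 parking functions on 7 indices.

320

|PF| = (7−3+1)·(7+1)^(3−1) = 5×64 = 320 [KW]
E.g. (2,4,6) → sorted (2,4,6): b_i ≤ 4+i ∀i, a PF.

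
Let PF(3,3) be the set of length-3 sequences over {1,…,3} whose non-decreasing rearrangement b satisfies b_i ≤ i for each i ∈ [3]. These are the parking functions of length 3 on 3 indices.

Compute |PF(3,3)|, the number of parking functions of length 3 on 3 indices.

16

|PF(3,3)| = (4−3)·4^(3−1) = 1 · 16 = 16 (Pollak)
Check (1,1,1) → sorted (1,1,1): b_i ≤ i ∀i, a PF.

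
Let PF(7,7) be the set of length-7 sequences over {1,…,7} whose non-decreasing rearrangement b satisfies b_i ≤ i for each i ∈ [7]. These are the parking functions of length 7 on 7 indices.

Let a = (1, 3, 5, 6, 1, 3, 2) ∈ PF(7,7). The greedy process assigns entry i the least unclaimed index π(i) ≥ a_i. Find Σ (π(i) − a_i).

Σπ = 28 ({1..7} each once); Σa = 1+3+5+6+1+3+2 = 21; disp = 28−21 = 7.

7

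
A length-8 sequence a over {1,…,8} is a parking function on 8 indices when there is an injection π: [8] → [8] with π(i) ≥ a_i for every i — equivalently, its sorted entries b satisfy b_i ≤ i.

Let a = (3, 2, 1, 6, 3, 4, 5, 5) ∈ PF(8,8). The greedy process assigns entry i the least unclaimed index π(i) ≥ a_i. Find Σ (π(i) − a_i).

Σπ(i) = 1+…+8 = 36; Σa = 3+2+1+6+3+4+5+5 = 29; disp = 36−29 = 7.

7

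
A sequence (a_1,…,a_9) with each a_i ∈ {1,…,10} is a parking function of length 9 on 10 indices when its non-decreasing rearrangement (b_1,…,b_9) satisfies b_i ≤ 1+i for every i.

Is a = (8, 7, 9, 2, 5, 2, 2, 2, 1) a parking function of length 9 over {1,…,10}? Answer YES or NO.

Order a: b = (1, 2, 2, 2, 2, 5, 7, 8, 9).
  b_1=1 ≤ 2
  b_2=2 ≤ 3
  b_3=2 ≤ 4
  b_4=2 ≤ 5
  b_5=2 ≤ 6
  b_6=5 ≤ 7
  b_7=7 ≤ 8
  b_8=8 ≤ 9
  b_9=9 ≤ 10
All bounds hold ⇒ YES

YES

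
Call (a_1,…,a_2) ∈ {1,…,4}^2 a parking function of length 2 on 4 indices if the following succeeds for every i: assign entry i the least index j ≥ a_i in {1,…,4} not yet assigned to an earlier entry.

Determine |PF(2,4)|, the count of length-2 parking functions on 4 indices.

|PF| = (4−2+1)·(4+1)^(2−1) = 3 · 5 = 15 (Konheim–Weiss)
Example (1,1) → sorted (1,1): b_i ≤ 2+i ∀i, a PF.

15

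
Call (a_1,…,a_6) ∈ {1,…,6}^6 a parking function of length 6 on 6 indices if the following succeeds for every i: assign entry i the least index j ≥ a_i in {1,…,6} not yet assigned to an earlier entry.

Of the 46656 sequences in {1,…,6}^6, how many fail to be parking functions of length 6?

29849

#PF = (6+1−6)·(6+1)^{6−1} = 1×16807 = 16807 [KW]
E.g. (5,3,3,3,3,5) → sorted (3,3,3,3,5,5): b_1=3>1, not a PF.
So 46656 − 16807 = 29849 fail.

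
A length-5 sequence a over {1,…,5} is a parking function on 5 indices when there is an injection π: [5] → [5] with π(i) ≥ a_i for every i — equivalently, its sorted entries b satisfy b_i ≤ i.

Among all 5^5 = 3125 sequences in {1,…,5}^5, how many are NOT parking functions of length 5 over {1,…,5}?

#PF = 1·6^4 = 1·1296 = 1296
One tuple (3,4,5,2,3) → sorted (2,3,3,4,5): b_1=2>1, not a PF.
So 3125 − 1296 = 1829 fail.

1829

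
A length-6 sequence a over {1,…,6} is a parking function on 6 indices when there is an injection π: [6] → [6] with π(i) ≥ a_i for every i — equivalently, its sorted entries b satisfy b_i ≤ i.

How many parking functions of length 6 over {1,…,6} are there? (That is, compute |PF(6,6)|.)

|PF| = (6+1−6)·(6+1)^{6−1} = 1·16807 = 16807
E.g. (3,1,3,6,1,3) → sorted (1,1,3,3,3,6): b_i ≤ i ∀i, a PF.

16807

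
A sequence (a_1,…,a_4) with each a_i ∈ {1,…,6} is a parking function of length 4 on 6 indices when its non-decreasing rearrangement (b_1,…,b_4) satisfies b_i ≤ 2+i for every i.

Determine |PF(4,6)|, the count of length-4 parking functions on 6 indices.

|PF(4,6)| = 3·7^3 = 3·343 = 1029 (Konheim–Weiss)
Example (4,6,4,3) → sorted (3,4,4,6): b_i ≤ 2+i ∀i, a PF.

1029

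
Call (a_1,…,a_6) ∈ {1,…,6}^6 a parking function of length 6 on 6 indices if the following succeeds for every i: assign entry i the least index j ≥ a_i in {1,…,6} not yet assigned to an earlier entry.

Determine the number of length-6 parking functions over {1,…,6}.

16807

|PF(6,6)| = 1·7^5 = 1·16807 = 16807 [KW]
Check (6,1,3,4,2,4) → sorted (1,2,3,4,4,6): b_i ≤ i ∀i, a PF.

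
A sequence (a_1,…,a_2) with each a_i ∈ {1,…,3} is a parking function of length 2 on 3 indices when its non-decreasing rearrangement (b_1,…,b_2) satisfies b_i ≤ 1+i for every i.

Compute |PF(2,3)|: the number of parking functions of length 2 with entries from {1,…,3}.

|PF(2,3)| = (3+1−2)·(3+1)^{2−1} = 2·4 = 8 [KW]
One tuple (2,2) → sorted (2,2): b_i ≤ 1+i ∀i, a PF.

8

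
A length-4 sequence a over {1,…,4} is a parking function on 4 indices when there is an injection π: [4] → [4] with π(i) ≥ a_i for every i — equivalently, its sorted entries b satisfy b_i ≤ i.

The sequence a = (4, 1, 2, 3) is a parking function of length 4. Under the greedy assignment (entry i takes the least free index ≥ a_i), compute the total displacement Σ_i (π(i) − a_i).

0

Σπ = 10 ({1..4} each once); Σa = 4+1+2+3 = 10; disp = 10−10 = 0.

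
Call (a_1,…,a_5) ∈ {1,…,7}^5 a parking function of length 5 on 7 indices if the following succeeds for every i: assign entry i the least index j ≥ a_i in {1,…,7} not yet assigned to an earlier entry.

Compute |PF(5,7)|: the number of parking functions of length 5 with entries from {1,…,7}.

#PF = (7−5+1)·(7+1)^(5−1) = 3·4096 = 12288 (Pollak)
E.g. (4,1,7,1,6) → sorted (1,1,4,6,7): b_i ≤ 2+i ∀i, a PF.

12288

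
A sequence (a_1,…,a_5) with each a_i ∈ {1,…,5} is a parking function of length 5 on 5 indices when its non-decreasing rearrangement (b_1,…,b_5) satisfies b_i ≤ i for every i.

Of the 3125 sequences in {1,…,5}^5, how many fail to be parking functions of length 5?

1829

|PF| = (5−5+1)·(5+1)^(5−1) = 1×1296 = 1296 (Pollak)
One tuple (5,1,5,3,5) → sorted (1,3,5,5,5): b_2=3>2, not a PF.
5^5 − 1296 = 3125 − 1296 = 1829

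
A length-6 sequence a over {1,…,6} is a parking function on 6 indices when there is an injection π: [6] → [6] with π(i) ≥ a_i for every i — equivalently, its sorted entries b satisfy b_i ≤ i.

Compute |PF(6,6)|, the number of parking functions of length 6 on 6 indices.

16807

#PF = (7−6)·7^(6−1) = 1·16807 = 16807
E.g. (3,1,5,6,1,4) → sorted (1,1,3,4,5,6): b_i ≤ i ∀i, a PF.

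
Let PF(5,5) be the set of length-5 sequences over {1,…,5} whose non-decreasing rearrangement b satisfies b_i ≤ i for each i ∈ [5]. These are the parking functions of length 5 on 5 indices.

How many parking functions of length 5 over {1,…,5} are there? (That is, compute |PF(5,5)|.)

1296

|PF(5,5)| = 1·6^4 = 1·1296 = 1296 (Pollak)
E.g. (1,1,5,3,1) → sorted (1,1,1,3,5): b_i ≤ i ∀i, a PF.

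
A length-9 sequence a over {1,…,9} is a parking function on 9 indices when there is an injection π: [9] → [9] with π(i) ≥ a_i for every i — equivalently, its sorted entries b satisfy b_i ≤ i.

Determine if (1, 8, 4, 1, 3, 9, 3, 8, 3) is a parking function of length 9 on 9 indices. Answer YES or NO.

NO

Sorted: b = (1, 1, 3, 3, 3, 4, 8, 8, 9).
  b_1=1 ≤ 1
  b_2=1 ≤ 2
  b_3=3 ≤ 3
  b_4=3 ≤ 4
  b_5=3 ≤ 5
  b_6=4 ≤ 6
  b_7=8 > 7
  fails at i=7 ⇒ NO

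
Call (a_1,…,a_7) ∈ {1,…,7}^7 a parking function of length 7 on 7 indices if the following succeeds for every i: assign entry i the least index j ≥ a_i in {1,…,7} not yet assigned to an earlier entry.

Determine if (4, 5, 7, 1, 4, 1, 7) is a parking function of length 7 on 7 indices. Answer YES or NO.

Rearranged: b = (1, 1, 4, 4, 5, 7, 7).
  b_1=1 ≤ 1
  b_2=1 ≤ 2
  b_3=4 > 3
  fails at i=3 ⇒ NO

NO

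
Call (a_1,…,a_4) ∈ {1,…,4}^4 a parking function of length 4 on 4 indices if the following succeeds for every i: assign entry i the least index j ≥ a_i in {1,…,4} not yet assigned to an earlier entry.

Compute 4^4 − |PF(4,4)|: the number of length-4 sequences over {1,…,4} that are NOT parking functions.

131

#PF = 1·5^3 = 1 · 125 = 125
Check (4,3,1,3) → sorted (1,3,3,4): b_2=3>2, not a PF.
Total 256; non-PF = 256−125 = 131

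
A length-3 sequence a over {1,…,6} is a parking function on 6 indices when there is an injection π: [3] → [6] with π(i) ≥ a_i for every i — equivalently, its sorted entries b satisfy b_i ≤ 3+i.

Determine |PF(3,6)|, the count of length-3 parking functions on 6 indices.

196

|PF| = (6−3+1)·(6+1)^(3−1) = 4·49 = 196
Check (5,3,4) → sorted (3,4,5): b_i ≤ 3+i ∀i, a PF.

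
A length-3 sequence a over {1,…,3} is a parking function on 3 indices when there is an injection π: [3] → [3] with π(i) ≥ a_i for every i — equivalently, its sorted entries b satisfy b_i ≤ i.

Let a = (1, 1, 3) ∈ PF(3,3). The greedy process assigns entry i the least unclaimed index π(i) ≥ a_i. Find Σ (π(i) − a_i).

1

Σπ = 6 ({1..3} each once); Σa = 1+1+3 = 5; disp = 6−5 = 1.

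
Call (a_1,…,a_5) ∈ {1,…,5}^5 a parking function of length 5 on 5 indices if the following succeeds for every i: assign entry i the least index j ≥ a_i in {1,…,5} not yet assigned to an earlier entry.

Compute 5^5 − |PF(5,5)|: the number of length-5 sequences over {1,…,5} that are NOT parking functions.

#PF = (5+1−5)·(5+1)^{5−1} = 1×1296 = 1296 (Konheim–Weiss)
Example (4,4,4,4,5) → sorted (4,4,4,4,5): b_1=4>1, not a PF.
Total 3125; non-PF = 3125−1296 = 1829

1829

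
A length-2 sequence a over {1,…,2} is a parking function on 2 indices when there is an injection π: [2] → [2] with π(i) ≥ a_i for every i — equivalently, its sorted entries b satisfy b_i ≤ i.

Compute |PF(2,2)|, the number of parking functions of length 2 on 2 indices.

3

Count = 1·3^1 = 1·3 = 3 (Pollak)
Check (1,1) → sorted (1,1): b_i ≤ i ∀i, a PF.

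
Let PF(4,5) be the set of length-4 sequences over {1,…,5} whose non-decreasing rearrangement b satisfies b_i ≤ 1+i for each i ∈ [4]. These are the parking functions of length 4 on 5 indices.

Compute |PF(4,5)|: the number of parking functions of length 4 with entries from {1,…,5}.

Count = (5−4+1)·(5+1)^(4−1) = 2×216 = 432 [KW]
E.g. (3,4,1,3) → sorted (1,3,3,4): b_i ≤ 1+i ∀i, a PF.

432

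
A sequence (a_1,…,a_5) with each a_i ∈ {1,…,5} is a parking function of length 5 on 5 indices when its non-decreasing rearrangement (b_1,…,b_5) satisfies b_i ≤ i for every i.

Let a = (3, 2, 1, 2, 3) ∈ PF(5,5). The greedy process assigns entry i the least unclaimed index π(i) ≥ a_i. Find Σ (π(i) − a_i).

4

Σπ = 5·6/2 = 15 (π permutes [5]); Σa = 3+2+1+2+3 = 11; disp = 15−11 = 4.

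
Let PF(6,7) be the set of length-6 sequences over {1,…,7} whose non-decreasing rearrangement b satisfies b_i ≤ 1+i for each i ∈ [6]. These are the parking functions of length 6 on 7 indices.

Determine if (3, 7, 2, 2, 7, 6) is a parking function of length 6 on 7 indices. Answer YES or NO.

NO

Sorted: b = (2, 2, 3, 6, 7, 7).
  b_1=2 ≤ 2
  b_2=2 ≤ 3
  b_3=3 ≤ 4
  b_4=6 > 5
  fails at i=4 ⇒ NO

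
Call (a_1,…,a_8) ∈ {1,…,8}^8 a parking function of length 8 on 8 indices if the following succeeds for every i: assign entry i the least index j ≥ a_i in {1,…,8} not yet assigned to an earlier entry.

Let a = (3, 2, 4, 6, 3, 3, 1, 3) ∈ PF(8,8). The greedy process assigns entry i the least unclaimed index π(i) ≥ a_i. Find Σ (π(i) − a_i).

Σπ(i) = 1+…+8 = 36; Σa = 3+2+4+6+3+3+1+3 = 25; disp = 36−25 = 11.

11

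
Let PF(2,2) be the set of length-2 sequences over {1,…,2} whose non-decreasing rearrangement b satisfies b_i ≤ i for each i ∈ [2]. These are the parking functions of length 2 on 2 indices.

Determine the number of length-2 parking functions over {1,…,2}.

|PF| = 1·3^1 = 1×3 = 3 (Konheim–Weiss)
Example (2,1) → sorted (1,2): b_i ≤ i ∀i, a PF.

3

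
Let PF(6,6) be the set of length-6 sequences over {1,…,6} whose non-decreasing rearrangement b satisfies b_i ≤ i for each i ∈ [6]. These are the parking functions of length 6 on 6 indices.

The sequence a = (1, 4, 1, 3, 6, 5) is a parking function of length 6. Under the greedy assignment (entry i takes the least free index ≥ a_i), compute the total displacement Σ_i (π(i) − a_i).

1

Σπ = 6·7/2 = 21 (π permutes [6]); Σa = 1+4+1+3+6+5 = 20; disp = 21−20 = 1.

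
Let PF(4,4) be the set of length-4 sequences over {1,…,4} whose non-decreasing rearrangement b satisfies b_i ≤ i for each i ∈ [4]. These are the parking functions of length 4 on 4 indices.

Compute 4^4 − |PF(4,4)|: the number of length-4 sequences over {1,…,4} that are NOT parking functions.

131

#PF = (4−4+1)·(4+1)^(4−1) = 1 · 125 = 125 (Konheim–Weiss)
Check (4,4,2,3) → sorted (2,3,4,4): b_1=2>1, not a PF.
So 256 − 125 = 131 fail.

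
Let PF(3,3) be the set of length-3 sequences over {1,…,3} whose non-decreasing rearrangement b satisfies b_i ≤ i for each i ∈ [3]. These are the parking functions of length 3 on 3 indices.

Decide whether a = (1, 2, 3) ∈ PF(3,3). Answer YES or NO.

YES

Rearranged: b = (1, 2, 3).
  b_1=1 ≤ 1
  b_2=2 ≤ 2
  b_3=3 ≤ 3
All bounds hold ⇒ YES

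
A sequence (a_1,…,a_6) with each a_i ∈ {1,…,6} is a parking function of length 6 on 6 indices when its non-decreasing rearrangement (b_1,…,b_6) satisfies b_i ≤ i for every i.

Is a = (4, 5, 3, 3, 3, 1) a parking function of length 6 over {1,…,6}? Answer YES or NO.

Sorted: b = (1, 3, 3, 3, 4, 5).
  b_1=1 ≤ 1
  b_2=3 > 2
  fails at i=2 ⇒ NO

NO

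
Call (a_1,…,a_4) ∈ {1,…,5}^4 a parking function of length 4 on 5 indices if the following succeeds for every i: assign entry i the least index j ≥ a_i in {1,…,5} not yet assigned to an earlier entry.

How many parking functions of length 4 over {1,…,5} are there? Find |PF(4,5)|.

#PF = 2·6^3 = 2×216 = 432 (Konheim–Weiss)
One tuple (5,2,1,4) → sorted (1,2,4,5): b_i ≤ 1+i ∀i, a PF.

432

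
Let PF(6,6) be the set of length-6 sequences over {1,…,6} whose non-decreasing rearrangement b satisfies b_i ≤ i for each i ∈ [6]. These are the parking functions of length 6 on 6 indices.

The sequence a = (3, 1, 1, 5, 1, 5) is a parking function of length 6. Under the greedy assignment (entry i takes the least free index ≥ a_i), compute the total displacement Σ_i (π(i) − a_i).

Σπ(i) = 1+…+6 = 21; Σa = 3+1+1+5+1+5 = 16; disp = 21−16 = 5.

5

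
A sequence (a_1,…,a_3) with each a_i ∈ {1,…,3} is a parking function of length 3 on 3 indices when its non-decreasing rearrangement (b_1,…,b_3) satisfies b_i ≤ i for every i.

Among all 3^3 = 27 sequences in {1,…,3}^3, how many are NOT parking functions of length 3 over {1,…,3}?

|PF(3,3)| = (3−3+1)·(3+1)^(3−1) = 1 · 16 = 16 (Konheim–Weiss)
Check (3,2,3) → sorted (2,3,3): b_1=2>1, not a PF.
3^3 − 16 = 27 − 16 = 11

11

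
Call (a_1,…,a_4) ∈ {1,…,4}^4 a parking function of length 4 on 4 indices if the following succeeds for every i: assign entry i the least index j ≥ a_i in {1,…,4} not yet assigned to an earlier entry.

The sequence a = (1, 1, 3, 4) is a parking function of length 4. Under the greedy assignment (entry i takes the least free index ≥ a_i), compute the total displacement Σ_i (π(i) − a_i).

Σπ = 4·5/2 = 10 (π permutes [4]); Σa = 1+1+3+4 = 9; disp = 10−9 = 1.

1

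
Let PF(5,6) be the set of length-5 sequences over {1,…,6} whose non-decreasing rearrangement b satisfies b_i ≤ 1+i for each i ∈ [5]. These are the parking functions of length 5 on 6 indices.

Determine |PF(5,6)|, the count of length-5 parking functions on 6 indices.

4802

Count = 2·7^4 = 2·2401 = 4802
E.g. (3,1,3,6,4) → sorted (1,3,3,4,6): b_i ≤ 1+i ∀i, a PF.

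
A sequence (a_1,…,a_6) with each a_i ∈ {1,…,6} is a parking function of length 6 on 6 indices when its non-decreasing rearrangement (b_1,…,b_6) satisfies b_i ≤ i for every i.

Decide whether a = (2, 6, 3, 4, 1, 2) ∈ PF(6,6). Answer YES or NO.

YES

Sorted: b = (1, 2, 2, 3, 4, 6).
  b_1=1 ≤ 1
  b_2=2 ≤ 2
  b_3=2 ≤ 3
  b_4=3 ≤ 4
  b_5=4 ≤ 5
  b_6=6 ≤ 6
All bounds hold ⇒ YES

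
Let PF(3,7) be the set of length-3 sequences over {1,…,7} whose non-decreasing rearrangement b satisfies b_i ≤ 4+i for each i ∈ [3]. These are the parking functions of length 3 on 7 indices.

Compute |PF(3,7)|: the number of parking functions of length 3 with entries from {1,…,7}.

|PF| = (8−3)·8^(3−1) = 5 · 64 = 320 (Pollak)
Example (3,3,3) → sorted (3,3,3): b_i ≤ 4+i ∀i, a PF.

320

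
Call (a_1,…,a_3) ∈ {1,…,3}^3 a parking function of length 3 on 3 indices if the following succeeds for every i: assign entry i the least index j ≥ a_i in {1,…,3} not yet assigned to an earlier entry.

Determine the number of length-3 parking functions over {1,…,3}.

#PF = (3−3+1)·(3+1)^(3−1) = 1·16 = 16 [KW]
Example (1,2,3) → sorted (1,2,3): b_i ≤ i ∀i, a PF.

16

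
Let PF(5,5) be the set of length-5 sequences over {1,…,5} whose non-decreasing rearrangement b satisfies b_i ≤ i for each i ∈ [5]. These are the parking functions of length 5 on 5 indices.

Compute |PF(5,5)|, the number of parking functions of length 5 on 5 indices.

1296

Count = (5+1−5)·(5+1)^{5−1} = 1 · 1296 = 1296 (Pollak)
E.g. (1,2,4,2,5) → sorted (1,2,2,4,5): b_i ≤ i ∀i, a PF.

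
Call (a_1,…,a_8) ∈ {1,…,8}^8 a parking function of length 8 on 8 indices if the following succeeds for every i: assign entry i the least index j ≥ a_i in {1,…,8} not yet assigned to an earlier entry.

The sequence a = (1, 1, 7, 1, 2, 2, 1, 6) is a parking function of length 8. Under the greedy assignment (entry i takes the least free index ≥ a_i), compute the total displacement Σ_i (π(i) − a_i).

Σπ(i) = 1+…+8 = 36; Σa = 1+1+7+1+2+2+1+6 = 21; disp = 36−21 = 15.

15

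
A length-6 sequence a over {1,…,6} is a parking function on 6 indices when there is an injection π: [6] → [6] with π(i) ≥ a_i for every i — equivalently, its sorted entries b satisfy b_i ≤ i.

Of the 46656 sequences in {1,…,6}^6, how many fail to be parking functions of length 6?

|PF| = (6+1−6)·(6+1)^{6−1} = 1·16807 = 16807
One tuple (5,5,4,4,6,2) → sorted (2,4,4,5,5,6): b_1=2>1, not a PF.
So 46656 − 16807 = 29849 fail.

29849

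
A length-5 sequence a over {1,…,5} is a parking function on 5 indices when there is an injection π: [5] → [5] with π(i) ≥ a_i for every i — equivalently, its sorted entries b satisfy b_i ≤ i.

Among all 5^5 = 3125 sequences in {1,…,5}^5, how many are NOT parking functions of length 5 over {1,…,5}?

|PF(5,5)| = (5+1−5)·(5+1)^{5−1} = 1·1296 = 1296 (Konheim–Weiss)
One tuple (5,4,3,2,2) → sorted (2,2,3,4,5): b_1=2>1, not a PF.
Total 3125; non-PF = 3125−1296 = 1829

1829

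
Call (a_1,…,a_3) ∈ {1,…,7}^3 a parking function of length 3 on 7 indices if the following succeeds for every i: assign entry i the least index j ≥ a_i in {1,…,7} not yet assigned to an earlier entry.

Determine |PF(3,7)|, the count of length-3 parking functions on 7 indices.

|PF| = (8−3)·8^(3−1) = 5·64 = 320 [KW]
One tuple (3,1,6) → sorted (1,3,6): b_i ≤ 4+i ∀i, a PF.

320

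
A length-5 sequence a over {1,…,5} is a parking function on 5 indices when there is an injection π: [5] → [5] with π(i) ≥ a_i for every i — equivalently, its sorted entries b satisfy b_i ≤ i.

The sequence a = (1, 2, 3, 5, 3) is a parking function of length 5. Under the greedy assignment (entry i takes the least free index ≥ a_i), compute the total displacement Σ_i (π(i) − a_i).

1

Σπ(i) = 1+…+5 = 15; Σa = 1+2+3+5+3 = 14; disp = 15−14 = 1.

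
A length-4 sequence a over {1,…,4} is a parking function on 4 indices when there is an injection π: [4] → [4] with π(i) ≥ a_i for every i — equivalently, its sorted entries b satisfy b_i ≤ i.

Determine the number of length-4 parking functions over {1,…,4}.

|PF(4,4)| = (4−4+1)·(4+1)^(4−1) = 1 · 125 = 125 [KW]
One tuple (1,1,1,3) → sorted (1,1,1,3): b_i ≤ i ∀i, a PF.

125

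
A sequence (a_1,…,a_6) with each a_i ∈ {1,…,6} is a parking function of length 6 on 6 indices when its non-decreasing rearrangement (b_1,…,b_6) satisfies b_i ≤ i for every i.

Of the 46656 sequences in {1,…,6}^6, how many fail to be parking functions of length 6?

|PF(6,6)| = (6−6+1)·(6+1)^(6−1) = 1·16807 = 16807
Example (5,6,5,3,5,2) → sorted (2,3,5,5,5,6): b_1=2>1, not a PF.
6^6 − 16807 = 46656 − 16807 = 29849

29849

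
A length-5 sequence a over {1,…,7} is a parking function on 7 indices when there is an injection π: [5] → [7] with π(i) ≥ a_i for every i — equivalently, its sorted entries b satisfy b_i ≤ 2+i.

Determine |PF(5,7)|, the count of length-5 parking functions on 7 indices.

12288

|PF(5,7)| = (7+1−5)·(7+1)^{5−1} = 3·4096 = 12288 (Konheim–Weiss)
One tuple (4,1,2,1,1) → sorted (1,1,1,2,4): b_i ≤ 2+i ∀i, a PF.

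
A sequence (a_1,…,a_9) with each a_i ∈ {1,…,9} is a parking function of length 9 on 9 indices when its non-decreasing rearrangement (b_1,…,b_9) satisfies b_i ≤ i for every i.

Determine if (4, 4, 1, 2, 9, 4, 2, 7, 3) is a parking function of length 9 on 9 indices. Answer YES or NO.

Sorted: b = (1, 2, 2, 3, 4, 4, 4, 7, 9).
  b_1=1 ≤ 1
  b_2=2 ≤ 2
  b_3=2 ≤ 3
  b_4=3 ≤ 4
  b_5=4 ≤ 5
  b_6=4 ≤ 6
  b_7=4 ≤ 7
  b_8=7 ≤ 8
  b_9=9 ≤ 9
All bounds hold ⇒ YES

YES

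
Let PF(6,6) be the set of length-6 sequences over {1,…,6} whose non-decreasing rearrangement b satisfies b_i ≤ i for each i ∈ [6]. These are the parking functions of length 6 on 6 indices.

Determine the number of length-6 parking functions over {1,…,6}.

16807

Count = (6−6+1)·(6+1)^(6−1) = 1×16807 = 16807 (Pollak)
E.g. (5,3,1,1,4,2) → sorted (1,1,2,3,4,5): b_i ≤ i ∀i, a PF.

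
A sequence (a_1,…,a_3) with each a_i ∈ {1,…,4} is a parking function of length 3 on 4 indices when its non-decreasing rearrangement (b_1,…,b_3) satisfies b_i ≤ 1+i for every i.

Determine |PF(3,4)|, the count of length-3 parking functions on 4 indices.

50

|PF(3,4)| = (5−3)·5^(3−1) = 2 · 25 = 50
One tuple (2,3,2) → sorted (2,2,3): b_i ≤ 1+i ∀i, a PF.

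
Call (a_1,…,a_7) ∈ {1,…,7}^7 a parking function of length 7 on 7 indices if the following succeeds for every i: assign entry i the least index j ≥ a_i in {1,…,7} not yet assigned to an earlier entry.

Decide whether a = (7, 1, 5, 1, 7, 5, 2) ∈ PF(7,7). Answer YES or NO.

NO

Sorted: b = (1, 1, 2, 5, 5, 7, 7).
  b_1=1 ≤ 1
  b_2=1 ≤ 2
  b_3=2 ≤ 3
  b_4=5 > 4
  fails at i=4 ⇒ NO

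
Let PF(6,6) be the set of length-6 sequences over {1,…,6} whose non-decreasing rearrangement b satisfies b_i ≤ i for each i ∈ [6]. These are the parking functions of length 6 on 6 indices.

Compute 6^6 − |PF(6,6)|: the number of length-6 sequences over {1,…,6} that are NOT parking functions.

Count = (6+1−6)·(6+1)^{6−1} = 1 · 16807 = 16807 (Pollak)
E.g. (5,3,3,3,6,3) → sorted (3,3,3,3,5,6): b_1=3>1, not a PF.
Total 46656; non-PF = 46656−16807 = 29849

29849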